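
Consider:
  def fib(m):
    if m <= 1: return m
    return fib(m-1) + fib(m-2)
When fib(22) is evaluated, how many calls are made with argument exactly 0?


Let N(m) = number of times fib(m) is called while evaluating fib(22).
N(22) = 1 (the initial call).
N(21) = 1 (only fib(22) calls it).
For 1 <= m <= 20: fib(m) is called by fib(m+1) and fib(m+2), so
  N(m) = N(m+1) + N(m+2).
fib(0) is called only by fib(2), so N(0) = N(2).
Walk down from m=22:
  N(22)=1, N(21)=1, N(20)=2, N(19)=3, N(18)=5, N(17)=8, N(16)=13, N(15)=21, N(14)=34, N(13)=55, N(12)=89, N(11)=144, N(10)=233, N(9)=377, N(8)=610, N(7)=987, N(6)=1597, N(5)=2584, N(4)=4181, N(3)=6765, N(2)=10946, N(1)=17711, N(0)=N(2)=10946
N(0) = 10946


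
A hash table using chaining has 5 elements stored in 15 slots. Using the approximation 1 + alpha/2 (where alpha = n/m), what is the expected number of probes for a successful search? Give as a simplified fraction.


Load factor alpha = n/m = 5/15
Expected probes = 1 + alpha/2 = 1 + 5/(2*15)
= 1 + 5/30
= 30/30 + 5/30
= 35/30
Simplify: 7/6


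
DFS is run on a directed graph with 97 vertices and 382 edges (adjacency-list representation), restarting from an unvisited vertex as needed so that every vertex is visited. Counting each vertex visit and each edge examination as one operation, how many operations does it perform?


A full DFS traversal processes each vertex exactly once (push/pop on stack).
Each directed edge is examined once.
V = 97, E = 382
V + E = 479


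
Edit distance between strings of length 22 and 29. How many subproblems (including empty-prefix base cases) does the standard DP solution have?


The table includes base cases (empty prefixes).
Rows: (m+1) = 23
Columns: (n+1) = 30
Total = 23 * 30 = 690


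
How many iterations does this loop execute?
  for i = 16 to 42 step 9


The loop variable i takes values starting at 16 and increments by 9 each iteration.
Sequence: i = 16, 25, 34
The upper bound 42 is inclusive, so the count is floor((last - first) / step) + 1:
floor((42 - 16) / 9) + 1 = floor(26/9) + 1 = 2 + 1 = 3


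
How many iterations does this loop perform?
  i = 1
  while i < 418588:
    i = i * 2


The loop variable doubles each iteration:
i = 1 -> 2 -> 4 -> 8 -> 16 -> 32 -> 64 -> 128 -> 256 -> 512 -> 1024 -> 2048 -> 4096 -> 8192 -> 16384 -> 32768 -> 65536 -> 131072 -> 262144 -> 524288 (stop, 524288 >= 418588)
Number of doublings = ceil(log2(418588)) = 19


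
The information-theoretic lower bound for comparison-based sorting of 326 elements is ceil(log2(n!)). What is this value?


A binary decision tree of height h has at most 2^h leaves and needs at least n! of them, so h >= ceil(log2(n!)).
326! is far too large to multiply out, so use Stirling's series:
  ln(n!) ~ n ln n - n + (1/2) ln(2 pi n) + 1/(12n)  (error below 1/(360 n^3), negligible here)
  ln(326) = 5.7868974
  n ln n = 326 * 5.7868974 = 1886.5286
  (1/2) ln(2 pi * 326) = (1/2) ln(2048.3184) = 3.8124
  1/(12*326) = 0.0003
  ln(326!) ~ 1886.5286 - 326 + 3.8124 + 0.0003 = 1564.3413
Convert to base 2: log2(326!) = 1564.3413 / ln 2 = 1564.3413 / 0.69314718 = 2256.8674
ceil(2256.8674) = 2257


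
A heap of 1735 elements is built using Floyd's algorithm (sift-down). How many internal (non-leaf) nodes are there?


Leaf nodes occupy roughly half the array.
Sift-down is called for each internal node, starting from the last one.
Internal nodes = floor(n/2) = floor(1735/2) = 867


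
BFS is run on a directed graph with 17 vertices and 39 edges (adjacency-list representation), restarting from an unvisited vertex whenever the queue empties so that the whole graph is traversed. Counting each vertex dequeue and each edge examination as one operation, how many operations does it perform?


A full BFS traversal dequeues each vertex exactly once and examines each directed edge exactly once.
V = 17 (vertex processing cost)
E = 39 (edge examination cost)
Total operations proportional to V + E = 17 + 39 = 56


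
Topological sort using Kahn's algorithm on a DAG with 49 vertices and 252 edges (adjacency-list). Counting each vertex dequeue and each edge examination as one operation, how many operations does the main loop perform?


Kahn's algorithm:
  1. Compute in-degrees: O(V + E)
  2. Process queue: each vertex dequeued once (O(V))
     each edge examined once (O(E))
Total = V + E = 49 + 252 = 301


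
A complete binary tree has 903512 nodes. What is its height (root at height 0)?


In a complete binary tree, level k holds nodes 2^k .. 2^(k+1)-1 (1-indexed).
Height = floor(log2(n)) = floor(log2(903512)) = 19
Check: 2^19 = 524288 <= 903512 < 1048576 = 2^20


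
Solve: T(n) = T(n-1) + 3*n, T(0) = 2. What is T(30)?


Expanding the recurrence:
T(30) = T(29) + 3*30
       = T(28) + 3*29 + 3*30
       ...
       = T(0) + 3*(1 + 2 + ... + 30)
       = 2 + 3 * 30*31/2
       = 2 + 3 * 465
       = 2 + 1395 = 1397


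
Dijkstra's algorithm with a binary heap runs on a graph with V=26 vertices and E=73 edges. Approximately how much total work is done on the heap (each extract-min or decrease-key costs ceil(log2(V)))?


Dijkstra with a binary heap: each vertex is extracted once, each edge may relax once.
Each heap operation costs O(log V).
V + E = 26 + 73 = 99
ceil(log2(26)) = 5 (since 2^4 = 16 < 26 <= 32 = 2^5)
Total heap work = (V+E) * ceil(log2(V)) = 99 * 5 = 495


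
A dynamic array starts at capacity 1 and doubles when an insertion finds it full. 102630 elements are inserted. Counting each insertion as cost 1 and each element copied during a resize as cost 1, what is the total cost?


n = 102630
Insertion costs: 102630
Resizes copy 1, 2, 4, ... up to the largest power of 2 that is <= n-1 = 102629, i.e. 65536.
Copy costs = 1 + 2 + 4 + 8 + 16 + 32 + 64 + 128 + 256 + 512 + 1024 + 2048 + 4096 + 8192 + 16384 + 32768 + 65536 = 131071
Total = 102630 + 131071 = 233701


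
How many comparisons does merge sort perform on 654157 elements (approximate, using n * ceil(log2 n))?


Recursion depth: ceil(log2(654157)) = 20
Each recursion level merges n = 654157 elements
Total = 654157 * 20 = 13083140


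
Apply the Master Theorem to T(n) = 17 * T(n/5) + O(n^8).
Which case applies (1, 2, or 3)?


The Master Theorem: T(n) = a*T(n/b) + O(n^c)
  a = 17, b = 5, c = 8
log_b(a) = log_5(17) ~ 1.76
Compare b^c with a: 5^8 = 390625 > 17, so c > log_b(a).
Since c > log_b(a), Case 3 applies.
T(n) = O(n^8)
Master Theorem case = 3


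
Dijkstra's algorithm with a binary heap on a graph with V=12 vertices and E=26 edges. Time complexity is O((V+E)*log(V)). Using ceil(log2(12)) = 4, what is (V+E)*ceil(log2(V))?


Dijkstra with a binary heap: each vertex is extracted once, each edge may relax once.
Each heap operation costs O(log V).
V + E = 12 + 26 = 38
ceil(log2(12)) = 4 (since 2^3 = 8 < 12 <= 16 = 2^4)
Total heap work = (V+E) * ceil(log2(V)) = 38 * 4 = 152


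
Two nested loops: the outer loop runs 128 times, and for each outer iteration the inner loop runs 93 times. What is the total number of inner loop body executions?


Outer loop: 128 iterations
Inner loop: 93 iterations per outer iteration
Total = 128 * 93 = 11904


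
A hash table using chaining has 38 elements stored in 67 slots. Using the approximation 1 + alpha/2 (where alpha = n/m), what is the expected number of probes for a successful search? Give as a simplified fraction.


Load factor alpha = n/m = 38/67
Expected probes = 1 + alpha/2 = 1 + 38/(2*67)
= 1 + 38/134
= 134/134 + 38/134
= 172/134
Simplify: 86/67


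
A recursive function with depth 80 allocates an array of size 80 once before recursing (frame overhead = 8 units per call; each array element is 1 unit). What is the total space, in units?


Array allocation: 80 units (allocated once)
Stack frames: 80 deep * 8 per frame = 640 units
Total = 80 + 640 = 720


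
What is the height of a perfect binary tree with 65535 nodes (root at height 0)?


A perfect binary tree with 65535 nodes:
  65535 = 2^16 - 1
  Levels: 0, 1, ..., 15
  Height = 15


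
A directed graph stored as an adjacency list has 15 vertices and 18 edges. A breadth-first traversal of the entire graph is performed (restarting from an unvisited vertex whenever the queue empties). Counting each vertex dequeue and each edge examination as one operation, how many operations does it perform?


A full BFS traversal dequeues each vertex once and examines each edge once.
Vertex visits: 15
Edge visits: 18
V + E = 15 + 18 = 33


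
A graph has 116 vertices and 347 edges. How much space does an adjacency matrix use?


Adjacency matrix: V x V grid of entries
Space = V^2 = 116^2 = 116 * 116 = 13456


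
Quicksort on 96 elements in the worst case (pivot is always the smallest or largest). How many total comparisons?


In the worst case, each partition step picks the worst pivot:
  Partition 1: 95 comparisons (n-1 elements to compare)
  Partition 2: 94 comparisons
  Partition 3: 93 comparisons
  Partition 4: 92 comparisons
  Partition 5: 91 comparisons
  ...
  Last partition: 0 comparisons
Total = (n-1) + (n-2) + ... + 1 + 0 = n*(n-1)/2
= 96*95/2 = 4560


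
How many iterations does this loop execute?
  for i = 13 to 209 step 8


The loop variable i takes values starting at 13 and increments by 8 each iteration.
Sequence: i = 13, 21, 29, 37, 45, 53, 61, 69, 77, ...
The upper bound 209 is inclusive, so the count is floor((last - first) / step) + 1:
floor((209 - 13) / 8) + 1 = floor(196/8) + 1 = 24 + 1 = 25


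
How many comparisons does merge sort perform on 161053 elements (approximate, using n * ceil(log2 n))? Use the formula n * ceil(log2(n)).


Recursion depth: ceil(log2(161053)) = 18
Each recursion level merges n = 161053 elements
Total = 161053 * 18 = 2898954


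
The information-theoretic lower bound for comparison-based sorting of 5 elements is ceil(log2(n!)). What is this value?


A binary decision tree of height h has at most 2^h leaves and needs at least n! of them, so h >= ceil(log2(n!)).
Compute 5! as a running product:
  x2 = 2, x3 = 6, x4 = 24, x5 = 120
5! = 120
Bracket between powers of 2:
  2^6 = 64 < 120 <= 128 = 2^7
So ceil(log2(5!)) = 7


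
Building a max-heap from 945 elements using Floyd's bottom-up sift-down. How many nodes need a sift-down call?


In a heap of 945 elements (0-indexed array):
  Last element index: 944
  Parent of last element: floor((944 - 1) / 2) = 471
  Internal nodes: indices 0 to 471
  Count = floor(945/2) = 472


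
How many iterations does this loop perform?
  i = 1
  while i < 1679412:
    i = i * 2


The loop variable doubles each iteration:
i = 1 -> 2 -> 4 -> 8 -> 16 -> 32 -> 64 -> 128 -> 256 -> 512 -> 1024 -> 2048 -> 4096 -> 8192 -> 16384 -> 32768 -> 65536 -> 131072 -> 262144 -> 524288 -> 1048576 -> 2097152 (stop, 2097152 >= 1679412)
Number of doublings = ceil(log2(1679412)) = 21


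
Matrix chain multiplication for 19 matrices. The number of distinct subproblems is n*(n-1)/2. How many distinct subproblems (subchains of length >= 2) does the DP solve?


Subproblems are indexed by (i, j) where i < j.
Number of such pairs = n*(n-1)/2
= 19 * 18 / 2
= 171


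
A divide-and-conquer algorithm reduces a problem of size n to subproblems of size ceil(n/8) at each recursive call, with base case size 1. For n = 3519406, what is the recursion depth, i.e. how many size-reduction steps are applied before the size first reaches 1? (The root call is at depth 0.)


Each step divides the size by 8 (rounding up); after k steps the size is ceil(n/8^k), which equals 1 exactly when 8^k >= n.
So the depth is the smallest k with 8^k >= 3519406, i.e. ceil(log_8(3519406)).
8^7 = 2097152 < 3519406 <= 16777216 = 8^8
Recursion depth = 8


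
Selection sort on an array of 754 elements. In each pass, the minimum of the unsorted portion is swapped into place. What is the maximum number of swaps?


Selection sort performs one swap per pass:
  Pass 1: find min in positions 0 to 753, swap with position 0
  Pass 2: find min in positions 1 to 753, swap with position 1
  Pass 3: find min in positions 2 to 753, swap with position 2
  Pass 4: find min in positions 3 to 753, swap with position 3
  Pass 5: find min in positions 4 to 753, swap with position 4
  ... (748 more passes)
Total passes (and swaps) = n - 1 = 754 - 1 = 753


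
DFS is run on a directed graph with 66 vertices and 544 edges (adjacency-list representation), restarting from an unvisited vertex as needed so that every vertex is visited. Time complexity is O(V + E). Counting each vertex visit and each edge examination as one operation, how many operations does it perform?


A full DFS traversal processes each vertex exactly once (push/pop on stack).
Each directed edge is examined once.
V = 66, E = 544
V + E = 610


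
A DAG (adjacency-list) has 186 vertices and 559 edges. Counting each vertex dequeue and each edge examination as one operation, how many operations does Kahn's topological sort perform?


V = 186 (vertex processing)
E = 559 (edge processing)
V + E = 186 + 559 = 745


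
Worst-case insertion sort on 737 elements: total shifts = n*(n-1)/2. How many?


Sum of shifts = 1 + 2 + 3 + ... + 736
= 737 * 736 / 2
= 542432 / 2
= 271216


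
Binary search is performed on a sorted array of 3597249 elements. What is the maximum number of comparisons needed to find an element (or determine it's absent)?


Binary search halves the search space each comparison:
  Step 1: search space = 3597249 -> 1798624
  Step 2: search space = 1798624 -> 899312
  Step 3: search space = 899312 -> 449656
  Step 4: search space = 449656 -> 224828
  Step 5: search space = 224828 -> 112414
  Step 6: search space = 112414 -> 56207
  Step 7: search space = 56207 -> 28103
  Step 8: search space = 28103 -> 14051
  Step 9: search space = 14051 -> 7025
  Step 10: search space = 7025 -> 3512
  Step 11: search space = 3512 -> 1756
  Step 12: search space = 1756 -> 878
  Step 13: search space = 878 -> 439
  Step 14: search space = 439 -> 219
  Step 15: search space = 219 -> 109
  Step 16: search space = 109 -> 54
  Step 17: search space = 54 -> 27
  Step 18: search space = 27 -> 13
  Step 19: search space = 13 -> 6
  Step 20: search space = 6 -> 3
  Step 21: search space = 3 -> 1
  Step 22: search space = 1 (final check)
Maximum comparisons = floor(log2(3597249)) + 1 = 21 + 1 = 22


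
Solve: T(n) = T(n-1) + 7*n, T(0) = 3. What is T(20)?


Expanding the recurrence:
T(20) = T(19) + 7*20
       = T(18) + 7*19 + 7*20
       ...
       = T(0) + 7*(1 + 2 + ... + 20)
       = 3 + 7 * 20*21/2
       = 3 + 7 * 210
       = 3 + 1470 = 1473


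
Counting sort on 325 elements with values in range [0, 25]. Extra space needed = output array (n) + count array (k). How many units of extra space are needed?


Output array size: 325 (to store sorted result)
Count array size: 26 (one slot per possible value, range 0 to 25)
Total extra space = 325 + 26 = 351


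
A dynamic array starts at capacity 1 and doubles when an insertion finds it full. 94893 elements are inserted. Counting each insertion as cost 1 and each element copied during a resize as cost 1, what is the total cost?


n = 94893
Insertion costs: 94893
Resizes copy 1, 2, 4, ... up to the largest power of 2 that is <= n-1 = 94892, i.e. 65536.
Copy costs = 1 + 2 + 4 + 8 + 16 + 32 + 64 + 128 + 256 + 512 + 1024 + 2048 + 4096 + 8192 + 16384 + 32768 + 65536 = 131071
Total = 94893 + 131071 = 225964


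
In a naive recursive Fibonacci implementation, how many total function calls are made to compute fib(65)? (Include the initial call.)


Let C(m) = total calls to evaluate fib(m). Then C(0)=C(1)=1, and
C(m) = 1 + C(m-1) + C(m-2) for m >= 2.
Build the table (each entry = 1 + previous two):
  C(0) = 1
  C(1) = 1
  C(2) = 1 + 1 + 1 = 3
  C(3) = 1 + 3 + 1 = 5
  C(4) = 1 + 5 + 3 = 9
  C(5) = 1 + 9 + 5 = 15
  C(6) = 1 + 15 + 9 = 25
  C(7) = 1 + 25 + 15 = 41
  C(8) = 1 + 41 + 25 = 67
  C(9) = 1 + 67 + 41 = 109
  C(10) = 1 + 109 + 67 = 177
  C(11) = 1 + 177 + 109 = 287
  C(12) = 1 + 287 + 177 = 465
  C(13) = 1 + 465 + 287 = 753
  C(14) = 1 + 753 + 465 = 1219
  C(15) = 1 + 1219 + 753 = 1973
  C(16) = 1 + 1973 + 1219 = 3193
  C(17) = 1 + 3193 + 1973 = 5167
  C(18) = 1 + 5167 + 3193 = 8361
  C(19) = 1 + 8361 + 5167 = 13529
  C(20) = 1 + 13529 + 8361 = 21891
  C(21) = 1 + 21891 + 13529 = 35421
  C(22) = 1 + 35421 + 21891 = 57313
  C(23) = 1 + 57313 + 35421 = 92735
  C(24) = 1 + 92735 + 57313 = 150049
  C(25) = 1 + 150049 + 92735 = 242785
  C(26) = 1 + 242785 + 150049 = 392835
  C(27) = 1 + 392835 + 242785 = 635621
  C(28) = 1 + 635621 + 392835 = 1028457
  C(29) = 1 + 1028457 + 635621 = 1664079
  C(30) = 1 + 1664079 + 1028457 = 2692537
  C(31) = 1 + 2692537 + 1664079 = 4356617
  C(32) = 1 + 4356617 + 2692537 = 7049155
  C(33) = 1 + 7049155 + 4356617 = 11405773
  C(34) = 1 + 11405773 + 7049155 = 18454929
  C(35) = 1 + 18454929 + 11405773 = 29860703
  C(36) = 1 + 29860703 + 18454929 = 48315633
  C(37) = 1 + 48315633 + 29860703 = 78176337
  C(38) = 1 + 78176337 + 48315633 = 126491971
  C(39) = 1 + 126491971 + 78176337 = 204668309
  C(40) = 1 + 204668309 + 126491971 = 331160281
  C(41) = 1 + 331160281 + 204668309 = 535828591
  C(42) = 1 + 535828591 + 331160281 = 866988873
  C(43) = 1 + 866988873 + 535828591 = 1402817465
  C(44) = 1 + 1402817465 + 866988873 = 2269806339
  C(45) = 1 + 2269806339 + 1402817465 = 3672623805
  C(46) = 1 + 3672623805 + 2269806339 = 5942430145
  C(47) = 1 + 5942430145 + 3672623805 = 9615053951
  C(48) = 1 + 9615053951 + 5942430145 = 15557484097
  C(49) = 1 + 15557484097 + 9615053951 = 25172538049
  C(50) = 1 + 25172538049 + 15557484097 = 40730022147
  C(51) = 1 + 40730022147 + 25172538049 = 65902560197
  C(52) = 1 + 65902560197 + 40730022147 = 106632582345
  C(53) = 1 + 106632582345 + 65902560197 = 172535142543
  C(54) = 1 + 172535142543 + 106632582345 = 279167724889
  C(55) = 1 + 279167724889 + 172535142543 = 451702867433
  C(56) = 1 + 451702867433 + 279167724889 = 730870592323
  C(57) = 1 + 730870592323 + 451702867433 = 1182573459757
  C(58) = 1 + 1182573459757 + 730870592323 = 1913444052081
  C(59) = 1 + 1913444052081 + 1182573459757 = 3096017511839
  C(60) = 1 + 3096017511839 + 1913444052081 = 5009461563921
  C(61) = 1 + 5009461563921 + 3096017511839 = 8105479075761
  C(62) = 1 + 8105479075761 + 5009461563921 = 13114940639683
  C(63) = 1 + 13114940639683 + 8105479075761 = 21220419715445
  C(64) = 1 + 21220419715445 + 13114940639683 = 34335360355129
  C(65) = 1 + 34335360355129 + 21220419715445 = 55555780070575
Total calls for fib(65) = 55555780070575


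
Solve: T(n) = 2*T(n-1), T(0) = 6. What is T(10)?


Unrolling:
T(10) = 2*T(9) = 2^2*T(8) = ... = 2^10*T(0)
= 2^10 * 6
= 1024 * 6 = 6144


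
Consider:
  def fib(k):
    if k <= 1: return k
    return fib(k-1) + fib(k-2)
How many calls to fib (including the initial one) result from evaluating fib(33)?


Let C(m) = total calls to evaluate fib(m). Then C(0)=C(1)=1, and
C(m) = 1 + C(m-1) + C(m-2) for m >= 2.
Build the table (each entry = 1 + previous two):
  C(0) = 1
  C(1) = 1
  C(2) = 1 + 1 + 1 = 3
  C(3) = 1 + 3 + 1 = 5
  C(4) = 1 + 5 + 3 = 9
  C(5) = 1 + 9 + 5 = 15
  C(6) = 1 + 15 + 9 = 25
  C(7) = 1 + 25 + 15 = 41
  C(8) = 1 + 41 + 25 = 67
  C(9) = 1 + 67 + 41 = 109
  C(10) = 1 + 109 + 67 = 177
  C(11) = 1 + 177 + 109 = 287
  C(12) = 1 + 287 + 177 = 465
  C(13) = 1 + 465 + 287 = 753
  C(14) = 1 + 753 + 465 = 1219
  C(15) = 1 + 1219 + 753 = 1973
  C(16) = 1 + 1973 + 1219 = 3193
  C(17) = 1 + 3193 + 1973 = 5167
  C(18) = 1 + 5167 + 3193 = 8361
  C(19) = 1 + 8361 + 5167 = 13529
  C(20) = 1 + 13529 + 8361 = 21891
  C(21) = 1 + 21891 + 13529 = 35421
  C(22) = 1 + 35421 + 21891 = 57313
  C(23) = 1 + 57313 + 35421 = 92735
  C(24) = 1 + 92735 + 57313 = 150049
  C(25) = 1 + 150049 + 92735 = 242785
  C(26) = 1 + 242785 + 150049 = 392835
  C(27) = 1 + 392835 + 242785 = 635621
  C(28) = 1 + 635621 + 392835 = 1028457
  C(29) = 1 + 1028457 + 635621 = 1664079
  C(30) = 1 + 1664079 + 1028457 = 2692537
  C(31) = 1 + 2692537 + 1664079 = 4356617
  C(32) = 1 + 4356617 + 2692537 = 7049155
  C(33) = 1 + 7049155 + 4356617 = 11405773
Total calls for fib(33) = 11405773


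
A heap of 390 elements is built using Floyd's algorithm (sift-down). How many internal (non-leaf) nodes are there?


Leaf nodes occupy roughly half the array.
Sift-down is called for each internal node, starting from the last one.
Internal nodes = floor(n/2) = floor(390/2) = 195


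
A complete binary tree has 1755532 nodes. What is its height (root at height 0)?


In a complete binary tree, level k holds nodes 2^k .. 2^(k+1)-1 (1-indexed).
Height = floor(log2(n)) = floor(log2(1755532)) = 20
Check: 2^20 = 1048576 <= 1755532 < 2097152 = 2^21


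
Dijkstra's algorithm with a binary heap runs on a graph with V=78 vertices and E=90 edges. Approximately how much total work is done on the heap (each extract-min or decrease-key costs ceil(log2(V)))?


Dijkstra with a binary heap: each vertex is extracted once, each edge may relax once.
Each heap operation costs O(log V).
V + E = 78 + 90 = 168
ceil(log2(78)) = 7 (since 2^6 = 64 < 78 <= 128 = 2^7)
Total heap work = (V+E) * ceil(log2(V)) = 168 * 7 = 1176


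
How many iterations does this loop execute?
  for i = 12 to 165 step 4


The loop variable i takes values starting at 12 and increments by 4 each iteration.
Sequence: i = 12, 16, 20, 24, 28, 32, 36, 40, 44, ...
The upper bound 165 is inclusive, so the count is floor((last - first) / step) + 1:
floor((165 - 12) / 4) + 1 = floor(153/4) + 1 = 38 + 1 = 39


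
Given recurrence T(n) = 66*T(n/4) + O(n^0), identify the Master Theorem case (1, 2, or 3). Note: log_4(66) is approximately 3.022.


Master Theorem parameters: a=66, b=4, c=0
log_b(a) = 3.022
Compare b^c with a: 4^0 = 1 < 66, so c < log_b(a).
Comparing c=0 vs log_b(a)=3.022:
0 < 3.022 => Case 1
Result: T(n) = O(n^(log_4 66)) ~ O(n^3.022)
Master Theorem case = 1


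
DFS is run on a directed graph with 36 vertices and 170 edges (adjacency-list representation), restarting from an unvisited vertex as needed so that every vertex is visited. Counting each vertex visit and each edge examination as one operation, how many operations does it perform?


A full DFS traversal processes each vertex exactly once (push/pop on stack).
Each directed edge is examined once.
V = 36, E = 170
V + E = 206


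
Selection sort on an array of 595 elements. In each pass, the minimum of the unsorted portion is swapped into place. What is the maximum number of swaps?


Selection sort performs one swap per pass:
  Pass 1: find min in positions 0 to 594, swap with position 0
  Pass 2: find min in positions 1 to 594, swap with position 1
  Pass 3: find min in positions 2 to 594, swap with position 2
  Pass 4: find min in positions 3 to 594, swap with position 3
  Pass 5: find min in positions 4 to 594, swap with position 4
  ... (589 more passes)
Total passes (and swaps) = n - 1 = 595 - 1 = 594


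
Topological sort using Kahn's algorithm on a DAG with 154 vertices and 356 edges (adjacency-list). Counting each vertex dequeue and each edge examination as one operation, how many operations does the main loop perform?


Kahn's algorithm:
  1. Compute in-degrees: O(V + E)
  2. Process queue: each vertex dequeued once (O(V))
     each edge examined once (O(E))
Total = V + E = 154 + 356 = 510


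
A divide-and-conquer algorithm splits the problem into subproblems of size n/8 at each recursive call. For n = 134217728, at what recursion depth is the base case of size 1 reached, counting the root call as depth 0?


At each depth, the problem size is divided by 8:
  Depth 0: problem size = 134217728
  Depth 1: problem size = 16777216
  Depth 2: problem size = 2097152
  Depth 3: problem size = 262144
  Depth 4: problem size = 32768
  Depth 5: problem size = 4096
  Depth 6: problem size = 512
  Depth 7: problem size = 64
  Depth 8: problem size = 8
  Depth 9: problem size = 1 (base case)
The base case is reached at depth log_8(134217728) = 9 (the tree has 10 levels counting depth 0, but the depth asked for is 9).
Recursion depth = 9


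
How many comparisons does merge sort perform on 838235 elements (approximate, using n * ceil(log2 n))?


Recursion depth: ceil(log2(838235)) = 20
Each recursion level merges n = 838235 elements
Total = 838235 * 20 = 16764700


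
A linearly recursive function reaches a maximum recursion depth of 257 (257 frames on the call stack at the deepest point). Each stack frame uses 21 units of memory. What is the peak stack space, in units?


Maximum recursion depth = 257 frames
Memory per frame = 21 units
Total stack space = depth * frame_size
= 257 * 21 = 5397


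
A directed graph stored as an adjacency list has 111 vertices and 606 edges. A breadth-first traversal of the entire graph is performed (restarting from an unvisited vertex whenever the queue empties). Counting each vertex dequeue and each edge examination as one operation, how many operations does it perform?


A full BFS traversal dequeues each vertex once and examines each edge once.
Vertex visits: 111
Edge visits: 606
V + E = 111 + 606 = 717


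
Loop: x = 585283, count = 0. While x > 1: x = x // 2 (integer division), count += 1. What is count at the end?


The variable x halves each step:
x = 585283 -> 292641 -> 146320 -> 73160 -> 36580 -> 18290 -> 9145 -> 4572 -> 2286 -> 1143 -> 571 -> 285 -> 142 -> 71 -> 35 -> 17 -> 8 -> 4 -> 2 -> 1
Number of halvings = floor(log2(585283)) = 19


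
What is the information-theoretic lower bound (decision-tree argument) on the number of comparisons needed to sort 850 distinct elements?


A binary decision tree of height h has at most 2^h leaves and needs at least n! of them, so h >= ceil(log2(n!)).
850! is far too large to multiply out, so use Stirling's series:
  ln(n!) ~ n ln n - n + (1/2) ln(2 pi n) + 1/(12n)  (error below 1/(360 n^3), negligible here)
  ln(850) = 6.7452363
  n ln n = 850 * 6.7452363 = 5733.4509
  (1/2) ln(2 pi * 850) = (1/2) ln(5340.7075) = 4.2916
  1/(12*850) = 0.0001
  ln(850!) ~ 5733.4509 - 850 + 4.2916 + 0.0001 = 4887.7426
Convert to base 2: log2(850!) = 4887.7426 / ln 2 = 4887.7426 / 0.69314718 = 7051.5220
ceil(7051.5220) = 7052


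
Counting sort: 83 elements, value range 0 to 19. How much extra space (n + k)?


n = 83 (output array)
k = 20 (count array for 20 distinct values)
Extra space = 83 + 20 = 103


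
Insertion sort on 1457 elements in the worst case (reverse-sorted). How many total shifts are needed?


In the worst case (reverse-sorted), each element shifts past all previous:
  Element 1: 1 shifts
  Element 2: 2 shifts
  Element 3: 3 shifts
  Element 4: 4 shifts
  Element 5: 5 shifts
  ...
  Element 1456: 1456 shifts
Total = 1 + 2 + ... + 1456
= 1457*(1457-1)/2 = 1060696


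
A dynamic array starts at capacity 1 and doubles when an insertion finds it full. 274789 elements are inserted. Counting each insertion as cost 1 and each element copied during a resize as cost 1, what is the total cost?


n = 274789
Insertion costs: 274789
Resizes copy 1, 2, 4, ... up to the largest power of 2 that is <= n-1 = 274788, i.e. 262144.
Copy costs = 1 + 2 + 4 + 8 + 16 + 32 + 64 + 128 + 256 + 512 + 1024 + 2048 + 4096 + 8192 + 16384 + 32768 + 65536 + 131072 + 262144 = 524287
Total = 274789 + 524287 = 799076


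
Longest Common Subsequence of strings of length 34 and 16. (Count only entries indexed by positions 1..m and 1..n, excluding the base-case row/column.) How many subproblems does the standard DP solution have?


DP table indexed by positions in both strings.
First string: 34 positions
Second string: 16 positions
Total = 34 * 16 = 544


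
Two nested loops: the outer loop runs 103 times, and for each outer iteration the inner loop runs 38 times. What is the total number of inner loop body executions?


Outer loop: 103 iterations
Inner loop: 38 iterations per outer iteration
Total = 103 * 38 = 3914


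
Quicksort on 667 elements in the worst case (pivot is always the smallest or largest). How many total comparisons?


In the worst case, each partition step picks the worst pivot:
  Partition 1: 666 comparisons (n-1 elements to compare)
  Partition 2: 665 comparisons
  Partition 3: 664 comparisons
  Partition 4: 663 comparisons
  Partition 5: 662 comparisons
  ...
  Last partition: 0 comparisons
Total = (n-1) + (n-2) + ... + 1 + 0 = n*(n-1)/2
= 667*666/2 = 222111


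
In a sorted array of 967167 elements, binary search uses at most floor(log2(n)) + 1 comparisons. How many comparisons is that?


Halving sequence: 967167 -> 483583 -> 241791 -> 120895 -> 60447 -> 30223 -> 15111 -> 7555 -> 3777 -> 1888 -> 944 -> 472 -> 236 -> 118 -> 59 -> 29 -> 14 -> 7 -> 3 -> 1
Number of halvings = 19
Max comparisons = 19 + 1 = 20


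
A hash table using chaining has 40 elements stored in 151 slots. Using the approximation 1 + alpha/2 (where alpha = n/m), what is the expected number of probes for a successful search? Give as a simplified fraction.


Load factor alpha = n/m = 40/151
Expected probes = 1 + alpha/2 = 1 + 40/(2*151)
= 1 + 40/302
= 302/302 + 40/302
= 342/302
Simplify: 171/151


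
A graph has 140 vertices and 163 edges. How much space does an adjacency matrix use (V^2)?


Adjacency matrix: V x V grid of entries
Space = V^2 = 140^2 = 140 * 140 = 19600


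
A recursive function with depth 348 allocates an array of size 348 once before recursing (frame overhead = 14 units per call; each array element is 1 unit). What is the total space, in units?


Array allocation: 348 units (allocated once)
Stack frames: 348 deep * 14 per frame = 4872 units
Total = 348 + 4872 = 5220


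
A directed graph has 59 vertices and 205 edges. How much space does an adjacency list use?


Adjacency list: one list head per vertex + one entry per edge
Vertex heads: 59
Edge entries: 205
Total = 59 + 205 = 264


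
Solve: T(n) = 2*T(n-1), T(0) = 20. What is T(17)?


Unrolling:
T(17) = 2*T(16) = 2^2*T(15) = ... = 2^17*T(0)
= 2^17 * 20
= 131072 * 20 = 2621440


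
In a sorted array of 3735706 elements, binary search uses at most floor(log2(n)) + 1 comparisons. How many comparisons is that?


Halving sequence: 3735706 -> 1867853 -> 933926 -> 466963 -> 233481 -> 116740 -> 58370 -> 29185 -> 14592 -> 7296 -> 3648 -> 1824 -> 912 -> 456 -> 228 -> 114 -> 57 -> 28 -> 14 -> 7 -> 3 -> 1
Number of halvings = 21
Max comparisons = 21 + 1 = 22


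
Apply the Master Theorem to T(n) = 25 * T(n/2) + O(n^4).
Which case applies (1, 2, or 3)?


The Master Theorem: T(n) = a*T(n/b) + O(n^c)
  a = 25, b = 2, c = 4
log_b(a) = log_2(25) ~ 4.644
Compare b^c with a: 2^4 = 16 < 25, so c < log_b(a).
Since c < log_b(a), Case 1 applies.
T(n) = O(n^(log_2 25)) ~ O(n^4.644)
Master Theorem case = 1


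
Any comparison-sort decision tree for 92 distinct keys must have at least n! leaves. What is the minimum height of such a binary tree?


A binary decision tree of height h has at most 2^h leaves and needs at least n! of them, so h >= ceil(log2(n!)).
92! is far too large to multiply out, so use Stirling's series:
  ln(n!) ~ n ln n - n + (1/2) ln(2 pi n) + 1/(12n)  (error below 1/(360 n^3), negligible here)
  ln(92) = 4.5217886
  n ln n = 92 * 4.5217886 = 416.0046
  (1/2) ln(2 pi * 92) = (1/2) ln(578.0530) = 3.1798
  1/(12*92) = 0.0009
  ln(92!) ~ 416.0046 - 92 + 3.1798 + 0.0009 = 327.1853
Convert to base 2: log2(92!) = 327.1853 / ln 2 = 327.1853 / 0.69314718 = 472.0286
ceil(472.0286) = 473


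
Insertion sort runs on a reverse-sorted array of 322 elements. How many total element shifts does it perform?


Sum of shifts = 1 + 2 + 3 + ... + 321
= 322 * 321 / 2
= 103362 / 2
= 51681


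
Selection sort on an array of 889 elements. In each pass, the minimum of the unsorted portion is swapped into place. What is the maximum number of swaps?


Selection sort performs one swap per pass:
  Pass 1: find min in positions 0 to 888, swap with position 0
  Pass 2: find min in positions 1 to 888, swap with position 1
  Pass 3: find min in positions 2 to 888, swap with position 2
  Pass 4: find min in positions 3 to 888, swap with position 3
  Pass 5: find min in positions 4 to 888, swap with position 4
  ... (883 more passes)
Total passes (and swaps) = n - 1 = 889 - 1 = 888


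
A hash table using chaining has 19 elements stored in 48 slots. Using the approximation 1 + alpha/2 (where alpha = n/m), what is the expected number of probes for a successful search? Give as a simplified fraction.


Load factor alpha = n/m = 19/48
Expected probes = 1 + alpha/2 = 1 + 19/(2*48)
= 1 + 19/96
= 96/96 + 19/96
= 115/96


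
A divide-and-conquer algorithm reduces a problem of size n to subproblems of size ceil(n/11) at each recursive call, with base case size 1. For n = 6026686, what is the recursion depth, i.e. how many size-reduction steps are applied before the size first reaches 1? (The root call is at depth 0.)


Each step divides the size by 11 (rounding up); after k steps the size is ceil(n/11^k), which equals 1 exactly when 11^k >= n.
So the depth is the smallest k with 11^k >= 6026686, i.e. ceil(log_11(6026686)).
11^6 = 1771561 < 6026686 <= 19487171 = 11^7
Recursion depth = 7


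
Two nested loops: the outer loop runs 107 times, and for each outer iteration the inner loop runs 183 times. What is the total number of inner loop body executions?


Outer loop: 107 iterations
Inner loop: 183 iterations per outer iteration
Total = 107 * 183 = 19581


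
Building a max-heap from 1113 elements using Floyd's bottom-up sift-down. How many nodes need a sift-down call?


In a heap of 1113 elements (0-indexed array):
  Last element index: 1112
  Parent of last element: floor((1112 - 1) / 2) = 555
  Internal nodes: indices 0 to 555
  Count = floor(1113/2) = 556


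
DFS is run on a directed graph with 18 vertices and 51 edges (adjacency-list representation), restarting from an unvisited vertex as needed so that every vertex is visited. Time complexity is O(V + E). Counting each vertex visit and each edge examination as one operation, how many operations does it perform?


A full DFS traversal processes each vertex exactly once (push/pop on stack).
Each directed edge is examined once.
V = 18, E = 51
V + E = 69


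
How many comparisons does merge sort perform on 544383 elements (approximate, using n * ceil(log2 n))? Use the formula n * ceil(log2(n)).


Recursion depth: ceil(log2(544383)) = 20
Each recursion level merges n = 544383 elements
Total = 544383 * 20 = 10887660


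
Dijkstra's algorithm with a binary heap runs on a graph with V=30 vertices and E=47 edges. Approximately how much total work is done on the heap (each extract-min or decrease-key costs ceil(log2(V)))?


Dijkstra with a binary heap: each vertex is extracted once, each edge may relax once.
Each heap operation costs O(log V).
V + E = 30 + 47 = 77
ceil(log2(30)) = 5 (since 2^4 = 16 < 30 <= 32 = 2^5)
Total heap work = (V+E) * ceil(log2(V)) = 77 * 5 = 385


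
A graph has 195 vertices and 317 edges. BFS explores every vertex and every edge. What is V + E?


A full BFS traversal dequeues each vertex once and examines each edge once.
Vertex visits: 195
Edge visits: 317
V + E = 195 + 317 = 512


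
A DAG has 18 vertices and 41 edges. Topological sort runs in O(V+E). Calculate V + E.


V = 18 (vertex processing)
E = 41 (edge processing)
V + E = 18 + 41 = 59


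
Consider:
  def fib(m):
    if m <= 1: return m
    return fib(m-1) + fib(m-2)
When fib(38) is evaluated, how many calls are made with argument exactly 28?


Let N(m) = number of times fib(m) is called while evaluating fib(38).
N(38) = 1 (the initial call).
N(37) = 1 (only fib(38) calls it).
For 1 <= m <= 36: fib(m) is called by fib(m+1) and fib(m+2), so
  N(m) = N(m+1) + N(m+2).
fib(0) is called only by fib(2), so N(0) = N(2).
Walk down from m=38:
  N(38)=1, N(37)=1, N(36)=2, N(35)=3, N(34)=5, N(33)=8, N(32)=13, N(31)=21, N(30)=34, N(29)=55, N(28)=89
N(28) = 89


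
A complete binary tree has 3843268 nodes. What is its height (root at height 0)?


In a complete binary tree, level k holds nodes 2^k .. 2^(k+1)-1 (1-indexed).
Height = floor(log2(n)) = floor(log2(3843268)) = 21
Check: 2^21 = 2097152 <= 3843268 < 4194304 = 2^22


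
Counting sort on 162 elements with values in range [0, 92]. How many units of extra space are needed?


Output array size: 162 (to store sorted result)
Count array size: 93 (one slot per possible value, range 0 to 92)
Total extra space = 162 + 93 = 255


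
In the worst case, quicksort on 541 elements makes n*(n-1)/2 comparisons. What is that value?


Sum of comparisons per partition:
540 + 539 + ... + 1 + 0
= 541 * (541 - 1) / 2
= 541 * 540 / 2
= 146070


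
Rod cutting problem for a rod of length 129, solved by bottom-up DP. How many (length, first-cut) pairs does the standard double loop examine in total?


For each subproblem length i = 1..129, the inner loop considers i possible first cuts.
Total = 1 + 2 + ... + 129
= 129*(129+1)/2
= 129*130/2 = 8385


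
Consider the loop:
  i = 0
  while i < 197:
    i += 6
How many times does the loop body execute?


Starting at i = 0, each iteration adds 6.
Iterations until i >= 197:
  Iteration 1: i = 0 -> i = 6
  Iteration 2: i = 6 -> i = 12
  Iteration 3: i = 12 -> i = 18
  Iteration 4: i = 18 -> i = 24
  Iteration 5: i = 24 -> i = 30
  Iteration 6: i = 30 -> i = 36
  Iteration 7: i = 36 -> i = 42
  Iteration 8: i = 42 -> i = 48
  ... continuing ...
Total iterations = ceil(197/6) = 33


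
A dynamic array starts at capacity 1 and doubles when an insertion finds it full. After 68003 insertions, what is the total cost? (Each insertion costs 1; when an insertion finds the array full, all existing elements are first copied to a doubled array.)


Insertion cost: 68003 (one per element)
Resizes occur just before inserting elements 2, 3, 5, 9, ...
Elements copied at each resize: 1 + 2 + 4 + 8 + 16 + 32 + 64 + 128 + 256 + 512 + 1024 + 2048 + 4096 + 8192 + 16384 + 32768 + 65536
Sum of copies = 131071 (geometric series: 2^k - 1)
Total = 68003 + 131071 = 199074


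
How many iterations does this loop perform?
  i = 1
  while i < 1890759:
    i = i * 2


The loop variable doubles each iteration:
i = 1 -> 2 -> 4 -> 8 -> 16 -> 32 -> 64 -> 128 -> 256 -> 512 -> 1024 -> 2048 -> 4096 -> 8192 -> 16384 -> 32768 -> 65536 -> 131072 -> 262144 -> 524288 -> 1048576 -> 2097152 (stop, 2097152 >= 1890759)
Number of doublings = ceil(log2(1890759)) = 21


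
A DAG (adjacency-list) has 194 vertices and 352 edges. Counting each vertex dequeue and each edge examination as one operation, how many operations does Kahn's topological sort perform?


V = 194 (vertex processing)
E = 352 (edge processing)
V + E = 194 + 352 = 546


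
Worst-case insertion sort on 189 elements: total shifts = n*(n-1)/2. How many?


Sum of shifts = 1 + 2 + 3 + ... + 188
= 189 * 188 / 2
= 35532 / 2
= 17766


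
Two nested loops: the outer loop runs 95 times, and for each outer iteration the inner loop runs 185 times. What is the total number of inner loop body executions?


Outer loop: 95 iterations
Inner loop: 185 iterations per outer iteration
Total = 95 * 185 = 17575


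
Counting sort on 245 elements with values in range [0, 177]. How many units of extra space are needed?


Output array size: 245 (to store sorted result)
Count array size: 178 (one slot per possible value, range 0 to 177)
Total extra space = 245 + 178 = 423


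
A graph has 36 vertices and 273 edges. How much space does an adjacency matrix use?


Adjacency matrix: V x V grid of entries
Space = V^2 = 36^2 = 36 * 36 = 1296


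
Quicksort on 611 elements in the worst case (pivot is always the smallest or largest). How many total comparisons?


In the worst case, each partition step picks the worst pivot:
  Partition 1: 610 comparisons (n-1 elements to compare)
  Partition 2: 609 comparisons
  Partition 3: 608 comparisons
  Partition 4: 607 comparisons
  Partition 5: 606 comparisons
  ...
  Last partition: 0 comparisons
Total = (n-1) + (n-2) + ... + 1 + 0 = n*(n-1)/2
= 611*610/2 = 186355


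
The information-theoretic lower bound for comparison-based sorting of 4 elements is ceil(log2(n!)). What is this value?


A binary decision tree of height h has at most 2^h leaves and needs at least n! of them, so h >= ceil(log2(n!)).
Compute 4! as a running product:
  x2 = 2, x3 = 6, x4 = 24
4! = 24
Bracket between powers of 2:
  2^4 = 16 < 24 <= 32 = 2^5
So ceil(log2(4!)) = 5
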